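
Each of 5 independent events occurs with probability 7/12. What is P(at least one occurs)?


P(at least one) = 1 - P(none)
P(none) = (1 - 7/12)^5 = (5/12)^5 = 3125/248832
P(at least one) = 1 - 3125/248832 = 245707/248832

245707/248832


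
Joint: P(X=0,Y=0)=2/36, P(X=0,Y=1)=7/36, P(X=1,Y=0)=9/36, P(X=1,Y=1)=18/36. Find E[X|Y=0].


P(Y=0) = 11/36
E[X|Y=0] = (0*2 + 1*9)/11 = 9/11

9/11


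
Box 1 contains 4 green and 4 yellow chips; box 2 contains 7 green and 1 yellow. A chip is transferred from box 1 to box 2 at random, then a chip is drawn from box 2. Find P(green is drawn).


P(transfer green) = 4/8 = 1/2; P(transfer yellow) = 1/2
If green transferred: Urn II has 8 green of 9, so P(green|green moved) = 8/9
If yellow transferred: Urn II has 7 green of 9, so P(green|yellow moved) = 7/9
By total probability: P(green) = 1/2*8/9 + 1/2*7/9 = 5/6

5/6


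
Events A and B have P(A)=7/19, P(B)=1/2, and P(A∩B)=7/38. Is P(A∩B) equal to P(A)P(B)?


P(A)*P(B) = 7/19*1/2 = 7/38
P(A∩B) = 7/38, which equals P(A)P(B), so independent

Yes, A and B are independent


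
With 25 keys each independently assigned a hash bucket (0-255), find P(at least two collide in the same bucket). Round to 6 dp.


P(all different) = prod((256-i)/256 for i=0..24) = 0.297853
P(at least one match) = 1 - 0.297853 = 0.702147

0.702147


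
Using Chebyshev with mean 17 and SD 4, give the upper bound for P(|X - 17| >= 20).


k = 20/4 = 5
Chebyshev: P(|X-mu| >= k*sigma) <= 1/k^2 = 1/5^2 = 1/25

1/25


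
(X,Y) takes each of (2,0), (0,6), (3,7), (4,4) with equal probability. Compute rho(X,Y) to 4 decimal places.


Cov(X,Y) = -0.3125, Var(X) = 2.1875, Var(Y) = 7.1875
rho = Cov/(sqrt(VarX)*sqrt(VarY)) = -0.0788

-0.0788


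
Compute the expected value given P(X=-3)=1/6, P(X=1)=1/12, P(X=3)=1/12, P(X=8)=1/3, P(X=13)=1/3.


E[X] = sum(x * P(x))
= -3*1/6 + 1*1/12 + 3*1/12 + 8*1/3 + 13*1/3
= 41/6

41/6


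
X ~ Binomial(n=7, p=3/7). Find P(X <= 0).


P(X<=0) = P(X=0)
= 16384/823543
= 16384/823543

16384/823543


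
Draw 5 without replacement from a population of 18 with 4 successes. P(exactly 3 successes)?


P(X=3) = C(4,3)*C(14,2) / C(18,5)
= 4*91 / 8568
= 364/8568 = 13/306

13/306


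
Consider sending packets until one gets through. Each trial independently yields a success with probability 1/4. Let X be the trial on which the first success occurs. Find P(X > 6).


P(X > 6) = P(first 6 trials all fail) = (1-p)^6 = (3/4)^6 = 729/4096

729/4096


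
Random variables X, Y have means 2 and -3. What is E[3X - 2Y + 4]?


E[3X - 2Y + 4] = 3*E[X] - 2*E[Y] + 4
= (3)*(2) + (-2)*(-3) + (4)
= 6 + 6 + 4 = 16

16


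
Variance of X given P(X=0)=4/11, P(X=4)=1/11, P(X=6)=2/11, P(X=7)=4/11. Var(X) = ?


E[X] = 4, E[X^2] = 284/11
Var(X) = E[X^2] - (E[X])^2 = 284/11 - (4)^2 = 108/11

108/11


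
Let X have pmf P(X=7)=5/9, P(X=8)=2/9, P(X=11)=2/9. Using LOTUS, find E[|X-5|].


E[|X-5|] = sum(g(x)*P(x))
= 2*5/9 + 3*2/9 + 6*2/9
= 28/9

28/9


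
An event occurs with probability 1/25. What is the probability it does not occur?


P(A') = 1 - P(A) = 1 - 1/25 = 24/25

24/25


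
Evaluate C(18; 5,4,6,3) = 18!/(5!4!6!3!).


18! = 6402373705728000
Denominator: 5!=120 * 4!=24 * 6!=720 * 3!=6
Coefficient = 6402373705728000 / 12441600 = 514594080

514594080


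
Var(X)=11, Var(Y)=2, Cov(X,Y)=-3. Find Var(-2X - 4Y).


Var(-2X - 4Y) = (-2)^2*Var(X) + (-4)^2*Var(Y) + 2*(-2)*(-4)*Cov(X,Y)
= 4*11 + 16*2 + 16*(-3)
= 44 + 32 - 48 = 28

28


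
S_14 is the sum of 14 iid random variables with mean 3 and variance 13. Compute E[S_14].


E[S_n] = n*E[X_1] = 14*3 = 42

42


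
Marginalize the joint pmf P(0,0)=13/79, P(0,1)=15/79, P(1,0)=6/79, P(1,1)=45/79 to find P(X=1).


P(X=1) = P(1,0)+P(1,1) = 6/79 + 45/79 = 51/79

51/79


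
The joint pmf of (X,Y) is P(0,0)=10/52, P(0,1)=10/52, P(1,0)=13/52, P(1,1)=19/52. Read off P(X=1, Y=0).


Read from table: P(X=1, Y=0) = 13/52 = 1/4

1/4


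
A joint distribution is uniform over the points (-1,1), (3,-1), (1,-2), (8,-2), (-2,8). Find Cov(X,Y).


E[X]=9/5, E[Y]=4/5, E[XY]=-38/5
Cov(X,Y) = E[XY] - E[X]E[Y] = -38/5 - 9/5*4/5 = -226/25

-226/25


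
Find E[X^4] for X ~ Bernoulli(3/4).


For Bernoulli: X in {0,1}
E[X^4] = 0^4*(1-3/4) + 1^4*3/4 = 3/4

3/4


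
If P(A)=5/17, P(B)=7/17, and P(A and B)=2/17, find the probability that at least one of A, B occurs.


P(A∪B) = P(A) + P(B) - P(A∩B)
= 5/17 + 7/17 - 2/17 = 10/17

10/17


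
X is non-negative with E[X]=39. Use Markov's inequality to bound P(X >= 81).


Markov: P(X >= a) <= E[X]/a
P(X >= 81) <= 39/81 = 13/27

13/27


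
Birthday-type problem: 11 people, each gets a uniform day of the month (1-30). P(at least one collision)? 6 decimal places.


P(all different) = prod((30-i)/30 for i=0..10) = 0.123093
P(at least one match) = 1 - 0.123093 = 0.876907

0.876907


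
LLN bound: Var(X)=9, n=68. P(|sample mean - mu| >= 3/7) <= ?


Var(Xbar) = Var(X)/n = 9/68
Chebyshev: P(|Xbar-mu| >= 3/7) <= Var(Xbar)/(3/7)^2 = (9/68)/(9/49) = 49/68

49/68


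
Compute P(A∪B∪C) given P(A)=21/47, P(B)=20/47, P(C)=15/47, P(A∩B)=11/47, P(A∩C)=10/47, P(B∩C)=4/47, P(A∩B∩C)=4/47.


P(A∪B∪C) = P(A)+P(B)+P(C) - P(AB)-P(AC)-P(BC) + P(ABC)
= 21/47+20/47+15/47 - 11/47-10/47-4/47 + 4/47
= 35/47

35/47


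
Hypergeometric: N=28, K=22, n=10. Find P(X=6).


P(X=6) = C(22,6)*C(6,4) / C(28,10)
= 74613*15 / 13123110
= 1119195/13123110 = 51/598

51/598


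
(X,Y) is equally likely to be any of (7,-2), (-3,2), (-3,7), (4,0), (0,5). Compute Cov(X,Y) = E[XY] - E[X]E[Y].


E[X]=1, E[Y]=12/5, E[XY]=-41/5
Cov(X,Y) = E[XY] - E[X]E[Y] = -41/5 - 1*12/5 = -53/5

-53/5


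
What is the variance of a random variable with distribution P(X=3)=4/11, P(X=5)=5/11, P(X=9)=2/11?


E[X] = 5, E[X^2] = 323/11
Var(X) = E[X^2] - (E[X])^2 = 323/11 - (5)^2 = 48/11

48/11


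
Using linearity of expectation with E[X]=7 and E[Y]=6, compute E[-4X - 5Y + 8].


E[-4X - 5Y + 8] = -4*E[X] - 5*E[Y] + 8
= (-4)*(7) + (-5)*(6) + (8)
= -28 - 30 + 8 = -50

-50


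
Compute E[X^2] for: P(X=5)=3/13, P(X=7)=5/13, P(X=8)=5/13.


E[X^2] = sum(x^2 * P(x))
= 25*3/13 + 49*5/13 + 64*5/13
= 640/13

640/13


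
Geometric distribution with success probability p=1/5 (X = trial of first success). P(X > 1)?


P(X > 1) = P(first 1 trials all fail) = (1-p)^1 = (4/5)^1 = 4/5

4/5


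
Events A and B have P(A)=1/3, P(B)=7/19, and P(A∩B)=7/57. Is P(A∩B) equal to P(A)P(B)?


P(A)*P(B) = 1/3*7/19 = 7/57
P(A∩B) = 7/57, which equals P(A)P(B), so independent

Yes, A and B are independent


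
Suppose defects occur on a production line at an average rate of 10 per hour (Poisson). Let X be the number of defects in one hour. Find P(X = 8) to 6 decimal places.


P(X=8) = e^(-10) * 10^8 / 8!
≈ 0.00004539992976 * 100000000 / 40320
≈ 0.112599

0.112599


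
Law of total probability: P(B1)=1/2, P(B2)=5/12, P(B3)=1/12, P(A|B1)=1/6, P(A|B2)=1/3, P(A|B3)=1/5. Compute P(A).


P(A) = P(A|B1)P(B1) + P(A|B2)P(B2) + P(A|B3)P(B3)
= 1/6*1/2 + 1/3*5/12 + 1/5*1/12
= 1/12 + 5/36 + 1/60 = 43/180

43/180


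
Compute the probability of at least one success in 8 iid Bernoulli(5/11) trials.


P(at least one) = 1 - P(none)
P(none) = (1 - 5/11)^8 = (6/11)^8 = 1679616/214358881
P(at least one) = 1 - 1679616/214358881 = 212679265/214358881

212679265/214358881


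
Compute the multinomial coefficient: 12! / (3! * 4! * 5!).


12! = 479001600
Denominator: 3!=6 * 4!=24 * 5!=120
Coefficient = 479001600 / 17280 = 27720

27720


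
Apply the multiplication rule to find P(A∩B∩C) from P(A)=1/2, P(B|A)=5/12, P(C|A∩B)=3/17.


P(A∩B∩C) = P(A) * P(B|A) * P(C|A∩B)
= 1/2 * 5/12 * 3/17
= 5/24 * 3/17 = 5/136

5/136


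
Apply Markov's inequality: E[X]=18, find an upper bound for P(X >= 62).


Markov: P(X >= a) <= E[X]/a
P(X >= 62) <= 18/62 = 9/31

9/31


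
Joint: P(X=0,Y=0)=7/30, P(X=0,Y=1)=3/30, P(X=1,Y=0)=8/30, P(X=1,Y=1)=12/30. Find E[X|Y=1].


P(Y=1) = 15/30
E[X|Y=1] = (0*3 + 1*12)/15 = 12/15 = 4/5

4/5


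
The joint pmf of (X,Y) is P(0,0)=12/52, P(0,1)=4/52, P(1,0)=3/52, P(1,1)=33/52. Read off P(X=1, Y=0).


Read from table: P(X=1, Y=0) = 3/52

3/52


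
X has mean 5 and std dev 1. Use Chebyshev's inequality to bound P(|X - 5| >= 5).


k = 5/1 = 5
Chebyshev: P(|X-mu| >= k*sigma) <= 1/k^2 = 1/5^2 = 1/25

1/25


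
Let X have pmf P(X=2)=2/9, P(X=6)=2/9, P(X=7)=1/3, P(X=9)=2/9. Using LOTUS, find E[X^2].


E[X^2] = sum(g(x)*P(x))
= 4*2/9 + 36*2/9 + 49*1/3 + 81*2/9
= 389/9

389/9


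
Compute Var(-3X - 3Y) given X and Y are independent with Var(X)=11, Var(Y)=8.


Independence => Cov(X,Y)=0
Var(-3X - 3Y) = (-3)^2*Var(X) + (-3)^2*Var(Y)
= 9*11 + 9*8 = 171

171


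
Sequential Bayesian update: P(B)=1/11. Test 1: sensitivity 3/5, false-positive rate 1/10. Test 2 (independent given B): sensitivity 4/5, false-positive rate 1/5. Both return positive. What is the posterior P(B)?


After test 1: P(+) = 3/5*1/11 + 1/10*10/11 = 8/55
P(B|+) = (3/55)/(8/55) = 3/8
After test 2 (use post1 as new prior): P(+) = 4/5*3/8 + 1/5*5/8 = 17/40
P(B|+,+) = (3/10)/(17/40) = 12/17

12/17


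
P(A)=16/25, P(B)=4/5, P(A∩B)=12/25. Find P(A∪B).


P(A∪B) = P(A) + P(B) - P(A∩B)
= 16/25 + 4/5 - 12/25 = 24/25

24/25


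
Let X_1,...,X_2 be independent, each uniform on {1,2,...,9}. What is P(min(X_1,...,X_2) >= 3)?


P(min >= 3) = P(all X_i >= 3) = (P(X_1 >= 3))^2
= (7/9)^2 = 49/81

49/81


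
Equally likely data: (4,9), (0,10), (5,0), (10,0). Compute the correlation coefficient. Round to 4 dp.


Cov(X,Y) = -13.5625, Var(X) = 12.6875, Var(Y) = 22.6875
rho = Cov/(sqrt(VarX)*sqrt(VarY)) = -0.7994

-0.7994


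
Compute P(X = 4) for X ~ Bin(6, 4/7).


P(X=4) = C(6,4) * p^4 * (1-p)^2
= 15 * 256/2401 * 9/49
= 34560/117649

34560/117649


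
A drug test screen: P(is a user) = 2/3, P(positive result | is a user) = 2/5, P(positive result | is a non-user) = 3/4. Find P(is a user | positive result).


P(A) = P(A|B)P(B) + P(A|B')P(B') = 2/5*2/3 + 3/4*1/3 = 31/60
P(B|A) = P(A|B)P(B)/P(A) = (4/15)/(31/60) = 16/31

16/31


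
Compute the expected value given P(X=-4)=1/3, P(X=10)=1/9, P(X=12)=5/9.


E[X] = sum(x * P(x))
= -4*1/3 + 10*1/9 + 12*5/9
= 58/9

58/9


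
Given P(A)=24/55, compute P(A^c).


P(A') = 1 - P(A) = 1 - 24/55 = 31/55

31/55


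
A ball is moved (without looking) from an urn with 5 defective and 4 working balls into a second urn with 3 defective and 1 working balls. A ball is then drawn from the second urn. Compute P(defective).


P(transfer defective) = 5/9; P(transfer working) = 4/9
If defective transferred: Urn II has 4 defective of 5, so P(defective|defective moved) = 4/5
If working transferred: Urn II has 3 defective of 5, so P(defective|working moved) = 3/5
By total probability: P(defective) = 5/9*4/5 + 4/9*3/5 = 32/45

32/45


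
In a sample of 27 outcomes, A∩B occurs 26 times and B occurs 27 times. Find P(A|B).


P(A|B) = P(A∩B)/P(B) = (26/27)/(27/27) = 26/27

26/27


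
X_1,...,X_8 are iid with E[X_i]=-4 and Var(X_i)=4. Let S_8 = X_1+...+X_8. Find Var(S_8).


By independence, Var(S_n) = n*Var(X_1) = 8*4 = 32

32


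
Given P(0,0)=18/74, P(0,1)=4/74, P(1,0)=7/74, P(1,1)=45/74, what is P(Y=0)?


P(Y=0) = P(0,0)+P(1,0) = 18/74 + 7/74 = 25/74

25/74


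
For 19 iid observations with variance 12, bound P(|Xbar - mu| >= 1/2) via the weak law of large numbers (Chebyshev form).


Var(Xbar) = Var(X)/n = 12/19
Chebyshev: P(|Xbar-mu| >= 1/2) <= Var(Xbar)/(1/2)^2 = (12/19)/(1/4) = 48/19
Bound exceeds 1, so trivial bound: 1

1


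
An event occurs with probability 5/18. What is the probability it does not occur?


P(A') = 1 - P(A) = 1 - 5/18 = 13/18

13/18


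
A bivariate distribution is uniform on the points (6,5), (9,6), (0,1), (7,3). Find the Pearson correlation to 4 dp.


Cov(X,Y) = 5.6250, Var(X) = 11.2500, Var(Y) = 3.6875
rho = Cov/(sqrt(VarX)*sqrt(VarY)) = 0.8733

0.8733


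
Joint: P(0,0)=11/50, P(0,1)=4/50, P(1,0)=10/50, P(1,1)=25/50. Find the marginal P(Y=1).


P(Y=1) = P(0,1)+P(1,1) = 4/50 + 25/50 = 29/50

29/50


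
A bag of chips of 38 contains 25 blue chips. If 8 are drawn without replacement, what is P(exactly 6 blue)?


P(X=6) = C(25,6)*C(13,2) / C(38,8)
= 177100*78 / 48903492
= 13813800/48903492 = 104650/370481

104650/370481


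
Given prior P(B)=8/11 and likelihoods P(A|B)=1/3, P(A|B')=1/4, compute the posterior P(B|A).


P(A) = P(A|B)P(B) + P(A|B')P(B') = 1/3*8/11 + 1/4*3/11 = 41/132
P(B|A) = P(A|B)P(B)/P(A) = (8/33)/(41/132) = 32/41

32/41


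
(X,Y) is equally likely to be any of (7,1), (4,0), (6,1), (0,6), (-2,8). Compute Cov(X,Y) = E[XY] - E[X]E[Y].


E[X]=3, E[Y]=16/5, E[XY]=-3/5
Cov(X,Y) = E[XY] - E[X]E[Y] = -3/5 - 3*16/5 = -51/5

-51/5


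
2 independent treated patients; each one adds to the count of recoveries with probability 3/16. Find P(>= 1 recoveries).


P(at least one) = 1 - P(none)
P(none) = (1 - 3/16)^2 = (13/16)^2 = 169/256
P(at least one) = 1 - 169/256 = 87/256

87/256


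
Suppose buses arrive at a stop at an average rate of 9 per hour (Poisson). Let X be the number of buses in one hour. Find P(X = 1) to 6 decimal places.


P(X=1) = e^(-9) * 9^1 / 1!
≈ 0.0001234098041 * 9 / 1
≈ 0.001111

0.001111


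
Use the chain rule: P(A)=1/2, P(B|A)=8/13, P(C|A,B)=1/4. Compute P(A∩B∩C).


P(A∩B∩C) = P(A) * P(B|A) * P(C|A∩B)
= 1/2 * 8/13 * 1/4
= 4/13 * 1/4 = 1/13

1/13


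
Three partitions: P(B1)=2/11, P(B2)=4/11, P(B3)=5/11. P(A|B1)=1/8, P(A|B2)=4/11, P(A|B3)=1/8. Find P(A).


P(A) = P(A|B1)P(B1) + P(A|B2)P(B2) + P(A|B3)P(B3)
= 1/8*2/11 + 4/11*4/11 + 1/8*5/11
= 1/44 + 16/121 + 5/88 = 205/968

205/968


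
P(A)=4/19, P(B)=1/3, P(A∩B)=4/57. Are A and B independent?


P(A)*P(B) = 4/19*1/3 = 4/57
P(A∩B) = 4/57, which equals P(A)P(B), so independent

Yes, A and B are independent


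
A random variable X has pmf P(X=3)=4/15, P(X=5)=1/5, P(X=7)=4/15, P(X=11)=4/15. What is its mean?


E[X] = sum(x * P(x))
= 3*4/15 + 5*1/5 + 7*4/15 + 11*4/15
= 33/5

33/5


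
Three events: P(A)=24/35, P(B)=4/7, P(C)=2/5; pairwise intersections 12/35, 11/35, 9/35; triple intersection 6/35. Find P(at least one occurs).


P(A∪B∪C) = P(A)+P(B)+P(C) - P(AB)-P(AC)-P(BC) + P(ABC)
= 24/35+4/7+2/5 - 12/35-11/35-9/35 + 6/35
= 32/35

32/35


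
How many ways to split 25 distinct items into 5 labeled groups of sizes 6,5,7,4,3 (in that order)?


25! = 15511210043330985984000000
Denominator: 6!=720 * 5!=120 * 7!=5040 * 4!=24 * 3!=6
Coefficient = 15511210043330985984000000 / 62705664000 = 247365374256000

247365374256000


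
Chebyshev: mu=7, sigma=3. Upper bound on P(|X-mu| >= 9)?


k = 9/3 = 3
Chebyshev: P(|X-mu| >= k*sigma) <= 1/k^2 = 1/3^2 = 1/9

1/9


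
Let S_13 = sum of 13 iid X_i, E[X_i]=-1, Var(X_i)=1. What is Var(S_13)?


By independence, Var(S_n) = n*Var(X_1) = 13*1 = 13

13


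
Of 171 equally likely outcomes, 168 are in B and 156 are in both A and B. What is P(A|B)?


P(A|B) = P(A∩B)/P(B) = (156/171)/(168/171) = 156/168 = 13/14

13/14


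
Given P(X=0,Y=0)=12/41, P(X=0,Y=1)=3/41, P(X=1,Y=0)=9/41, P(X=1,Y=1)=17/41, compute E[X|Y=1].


P(Y=1) = 20/41
E[X|Y=1] = (0*3 + 1*17)/20 = 17/20

17/20


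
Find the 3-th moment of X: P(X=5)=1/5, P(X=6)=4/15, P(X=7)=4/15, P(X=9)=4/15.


E[X^3] = sum(x^3 * P(x))
= 125*1/5 + 216*4/15 + 343*4/15 + 729*4/15
= 5527/15

5527/15


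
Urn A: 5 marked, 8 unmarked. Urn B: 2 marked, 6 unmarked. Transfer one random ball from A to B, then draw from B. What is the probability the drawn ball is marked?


P(transfer marked) = 5/13; P(transfer unmarked) = 8/13
If marked transferred: Urn II has 3 marked of 9, so P(marked|marked moved) = 1/3
If unmarked transferred: Urn II has 2 marked of 9, so P(marked|unmarked moved) = 2/9
By total probability: P(marked) = 5/13*1/3 + 8/13*2/9 = 31/117

31/117


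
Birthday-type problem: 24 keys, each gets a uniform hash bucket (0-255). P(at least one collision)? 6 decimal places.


P(all different) = prod((256-i)/256 for i=0..23) = 0.328665
P(at least one match) = 1 - 0.328665 = 0.671335

0.671335


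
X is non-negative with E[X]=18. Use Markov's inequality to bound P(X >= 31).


Markov: P(X >= a) <= E[X]/a
P(X >= 31) <= 18/31

18/31


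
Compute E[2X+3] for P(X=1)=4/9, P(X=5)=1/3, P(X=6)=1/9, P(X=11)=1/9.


E[2X+3] = sum(g(x)*P(x))
= 5*4/9 + 13*1/3 + 15*1/9 + 25*1/9
= 11

11


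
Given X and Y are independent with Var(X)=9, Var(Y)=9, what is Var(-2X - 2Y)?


Independence => Cov(X,Y)=0
Var(-2X - 2Y) = (-2)^2*Var(X) + (-2)^2*Var(Y)
= 4*9 + 4*9 = 72

72


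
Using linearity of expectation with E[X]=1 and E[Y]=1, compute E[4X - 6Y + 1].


E[4X - 6Y + 1] = 4*E[X] - 6*E[Y] + 1
= (4)*(1) + (-6)*(1) + (1)
= 4 - 6 + 1 = -1

-1


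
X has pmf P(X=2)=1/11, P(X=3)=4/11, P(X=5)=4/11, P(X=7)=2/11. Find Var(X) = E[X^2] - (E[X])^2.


E[X] = 48/11, E[X^2] = 238/11
Var(X) = E[X^2] - (E[X])^2 = 238/11 - (48/11)^2 = 314/121

314/121


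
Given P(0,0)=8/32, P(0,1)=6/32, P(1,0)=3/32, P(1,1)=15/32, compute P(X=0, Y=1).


Read from table: P(X=0, Y=1) = 6/32 = 3/16

3/16


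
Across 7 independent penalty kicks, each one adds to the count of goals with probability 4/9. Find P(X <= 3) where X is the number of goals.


P(X<=3) = P(X=0) + P(X=1) + P(X=2) + P(X=3)
= 78125/4782969 + 437500/4782969 + 350000/1594323 + 1400000/4782969
= 2965625/4782969

2965625/4782969


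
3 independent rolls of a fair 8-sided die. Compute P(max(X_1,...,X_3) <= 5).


P(max <= 5) = P(all X_i <= 5) = (P(X_1 <= 5))^3
= (5/8)^3 = 125/512

125/512


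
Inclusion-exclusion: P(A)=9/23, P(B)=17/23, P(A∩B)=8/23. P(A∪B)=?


P(A∪B) = P(A) + P(B) - P(A∩B)
= 9/23 + 17/23 - 8/23 = 18/23

18/23


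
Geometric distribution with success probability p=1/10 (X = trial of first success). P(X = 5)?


P(X=5) = (1-p)^4 * p = (9/10)^4 * 1/10
= 6561/10000 * 1/10 = 6561/100000

6561/100000


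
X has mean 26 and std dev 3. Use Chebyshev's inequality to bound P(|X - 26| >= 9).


k = 9/3 = 3
Chebyshev: P(|X-mu| >= k*sigma) <= 1/k^2 = 1/3^2 = 1/9

1/9


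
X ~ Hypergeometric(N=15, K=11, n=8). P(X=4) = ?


P(X=4) = C(11,4)*C(4,4) / C(15,8)
= 330*1 / 6435
= 330/6435 = 2/39

2/39


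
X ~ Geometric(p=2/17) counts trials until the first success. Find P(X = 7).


P(X=7) = (1-p)^6 * p = (15/17)^6 * 2/17
= 11390625/24137569 * 2/17 = 22781250/410338673

22781250/410338673


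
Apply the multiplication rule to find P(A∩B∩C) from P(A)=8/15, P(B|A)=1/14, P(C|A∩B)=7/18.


P(A∩B∩C) = P(A) * P(B|A) * P(C|A∩B)
= 8/15 * 1/14 * 7/18
= 4/105 * 7/18 = 2/135

2/135


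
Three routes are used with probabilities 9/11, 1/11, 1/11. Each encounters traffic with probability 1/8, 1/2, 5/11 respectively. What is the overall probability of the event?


P(A) = P(A|B1)P(B1) + P(A|B2)P(B2) + P(A|B3)P(B3)
= 1/8*9/11 + 1/2*1/11 + 5/11*1/11
= 9/88 + 1/22 + 5/121 = 183/968

183/968


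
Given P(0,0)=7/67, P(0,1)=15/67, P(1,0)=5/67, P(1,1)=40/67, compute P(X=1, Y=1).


Read from table: P(X=1, Y=1) = 40/67

40/67


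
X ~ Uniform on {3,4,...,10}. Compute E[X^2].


E[X^2] = (1/8) * sum(x^2 for x=3..10)
= 380/8 = 95/2

95/2


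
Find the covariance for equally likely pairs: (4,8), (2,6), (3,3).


E[X]=3, E[Y]=17/3, E[XY]=53/3
Cov(X,Y) = E[XY] - E[X]E[Y] = 53/3 - 3*17/3 = 2/3

2/3


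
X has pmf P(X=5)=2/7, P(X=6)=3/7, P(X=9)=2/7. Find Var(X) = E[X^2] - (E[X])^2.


E[X] = 46/7, E[X^2] = 320/7
Var(X) = E[X^2] - (E[X])^2 = 320/7 - (46/7)^2 = 124/49

124/49


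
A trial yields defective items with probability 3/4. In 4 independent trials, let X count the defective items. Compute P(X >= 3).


P(X>=3) = P(X=3) + P(X=4)
= 27/64 + 81/256
= 189/256

189/256


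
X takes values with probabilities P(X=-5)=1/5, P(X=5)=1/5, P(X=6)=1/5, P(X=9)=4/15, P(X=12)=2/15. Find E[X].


E[X] = sum(x * P(x))
= -5*1/5 + 5*1/5 + 6*1/5 + 9*4/15 + 12*2/15
= 26/5

26/5


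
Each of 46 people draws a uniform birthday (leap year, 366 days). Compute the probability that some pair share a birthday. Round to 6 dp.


P(all different) = prod((366-i)/366 for i=0..45) = 0.052187
P(at least one match) = 1 - 0.052187 = 0.947813

0.947813


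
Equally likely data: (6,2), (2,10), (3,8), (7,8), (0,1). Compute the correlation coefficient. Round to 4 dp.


Cov(X,Y) = 1.5200, Var(X) = 6.6400, Var(Y) = 12.9600
rho = Cov/(sqrt(VarX)*sqrt(VarY)) = 0.1639

0.1639


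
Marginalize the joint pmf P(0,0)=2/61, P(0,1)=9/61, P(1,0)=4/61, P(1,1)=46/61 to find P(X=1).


P(X=1) = P(1,0)+P(1,1) = 4/61 + 46/61 = 50/61

50/61


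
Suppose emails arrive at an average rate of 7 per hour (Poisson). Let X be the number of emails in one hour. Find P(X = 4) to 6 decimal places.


P(X=4) = e^(-7) * 7^4 / 4!
≈ 0.0009118819656 * 2401 / 24
≈ 0.091226

0.091226


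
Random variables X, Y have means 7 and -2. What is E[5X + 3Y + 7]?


E[5X + 3Y + 7] = 5*E[X] + 3*E[Y] + 7
= (5)*(7) + (3)*(-2) + (7)
= 35 - 6 + 7 = 36

36


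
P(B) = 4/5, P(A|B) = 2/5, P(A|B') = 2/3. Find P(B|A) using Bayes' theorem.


P(A) = P(A|B)P(B) + P(A|B')P(B') = 2/5*4/5 + 2/3*1/5 = 34/75
P(B|A) = P(A|B)P(B)/P(A) = (8/25)/(34/75) = 12/17

12/17


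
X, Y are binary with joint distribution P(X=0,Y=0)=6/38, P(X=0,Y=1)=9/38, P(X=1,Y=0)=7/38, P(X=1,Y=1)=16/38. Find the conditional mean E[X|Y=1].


P(Y=1) = 25/38
E[X|Y=1] = (0*9 + 1*16)/25 = 16/25

16/25


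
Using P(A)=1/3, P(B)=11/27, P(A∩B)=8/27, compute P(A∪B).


P(A∪B) = P(A) + P(B) - P(A∩B)
= 1/3 + 11/27 - 8/27 = 4/9

4/9


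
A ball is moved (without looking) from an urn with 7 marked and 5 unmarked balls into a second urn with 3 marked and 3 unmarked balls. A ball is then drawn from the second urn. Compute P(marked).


P(transfer marked) = 7/12; P(transfer unmarked) = 5/12
If marked transferred: Urn II has 4 marked of 7, so P(marked|marked moved) = 4/7
If unmarked transferred: Urn II has 3 marked of 7, so P(marked|unmarked moved) = 3/7
By total probability: P(marked) = 7/12*4/7 + 5/12*3/7 = 43/84

43/84


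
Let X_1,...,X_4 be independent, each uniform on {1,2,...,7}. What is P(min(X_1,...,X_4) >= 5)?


P(min >= 5) = P(all X_i >= 5) = (P(X_1 >= 5))^4
= (3/7)^4 = 81/2401

81/2401


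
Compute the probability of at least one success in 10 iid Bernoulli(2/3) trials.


P(at least one) = 1 - P(none)
P(none) = (1 - 2/3)^10 = (1/3)^10 = 1/59049
P(at least one) = 1 - 1/59049 = 59048/59049

59048/59049


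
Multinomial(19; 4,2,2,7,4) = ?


19! = 121645100408832000
Denominator: 4!=24 * 2!=2 * 2!=2 * 7!=5040 * 4!=24
Coefficient = 121645100408832000 / 11612160 = 10475665200

10475665200


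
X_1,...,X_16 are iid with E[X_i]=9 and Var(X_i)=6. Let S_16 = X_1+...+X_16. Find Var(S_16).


By independence, Var(S_n) = n*Var(X_1) = 16*6 = 96

96


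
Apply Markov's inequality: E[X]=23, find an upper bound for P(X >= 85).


Markov: P(X >= a) <= E[X]/a
P(X >= 85) <= 23/85

23/85


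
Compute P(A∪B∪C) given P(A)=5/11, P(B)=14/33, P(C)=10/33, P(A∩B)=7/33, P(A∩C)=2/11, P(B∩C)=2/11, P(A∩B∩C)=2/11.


P(A∪B∪C) = P(A)+P(B)+P(C) - P(AB)-P(AC)-P(BC) + P(ABC)
= 5/11+14/33+10/33 - 7/33-2/11-2/11 + 2/11
= 26/33

26/33


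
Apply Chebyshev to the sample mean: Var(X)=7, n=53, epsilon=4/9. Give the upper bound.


Var(Xbar) = Var(X)/n = 7/53
Chebyshev: P(|Xbar-mu| >= 4/9) <= Var(Xbar)/(4/9)^2 = (7/53)/(16/81) = 567/848

567/848


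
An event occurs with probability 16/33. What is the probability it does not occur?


P(A') = 1 - P(A) = 1 - 16/33 = 17/33

17/33


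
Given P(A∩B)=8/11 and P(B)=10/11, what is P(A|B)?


P(A|B) = P(A∩B)/P(B) = (48/66)/(60/66) = 48/60 = 4/5

4/5


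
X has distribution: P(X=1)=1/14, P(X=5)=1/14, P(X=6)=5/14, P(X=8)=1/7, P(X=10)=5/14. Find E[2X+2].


E[2X+2] = sum(g(x)*P(x))
= 4*1/14 + 12*1/14 + 14*5/14 + 18*1/7 + 22*5/14
= 116/7

116/7


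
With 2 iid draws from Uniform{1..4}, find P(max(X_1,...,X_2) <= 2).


P(max <= 2) = P(all X_i <= 2) = (P(X_1 <= 2))^2
= (2/4)^2 = (1/2)^2 = 1/4

1/4


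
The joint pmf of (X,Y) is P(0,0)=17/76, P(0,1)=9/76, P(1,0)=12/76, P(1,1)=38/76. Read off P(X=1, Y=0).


Read from table: P(X=1, Y=0) = 12/76 = 3/19

3/19


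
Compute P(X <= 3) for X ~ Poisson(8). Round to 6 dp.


P(X<=3) = e^(-8)*8^0/0! + e^(-8)*8^1/1! + e^(-8)*8^2/2! + e^(-8)*8^3/3!
≈ 0.0003354626 + 0.0026837010 + 0.0107348041 + 0.0286261442
= 0.0423801119
≈ 0.042380

0.042380


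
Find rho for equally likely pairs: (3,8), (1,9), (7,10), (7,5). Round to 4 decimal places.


Cov(X,Y) = -1.5000, Var(X) = 6.7500, Var(Y) = 3.5000
rho = Cov/(sqrt(VarX)*sqrt(VarY)) = -0.3086

-0.3086


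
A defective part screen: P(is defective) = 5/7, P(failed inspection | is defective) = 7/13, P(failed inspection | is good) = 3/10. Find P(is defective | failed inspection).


P(A) = P(A|B)P(B) + P(A|B')P(B') = 7/13*5/7 + 3/10*2/7 = 214/455
P(B|A) = P(A|B)P(B)/P(A) = (5/13)/(214/455) = 175/214

175/214


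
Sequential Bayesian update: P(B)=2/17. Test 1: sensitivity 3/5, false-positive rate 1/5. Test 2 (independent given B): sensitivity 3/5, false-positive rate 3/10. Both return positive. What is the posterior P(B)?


After test 1: P(+) = 3/5*2/17 + 1/5*15/17 = 21/85
P(B|+) = (6/85)/(21/85) = 2/7
After test 2 (use post1 as new prior): P(+) = 3/5*2/7 + 3/10*5/7 = 27/70
P(B|+,+) = (6/35)/(27/70) = 4/9

4/9


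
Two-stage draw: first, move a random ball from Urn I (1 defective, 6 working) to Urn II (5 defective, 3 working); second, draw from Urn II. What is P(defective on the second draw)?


P(transfer defective) = 1/7; P(transfer working) = 6/7
If defective transferred: Urn II has 6 defective of 9, so P(defective|defective moved) = 2/3
If working transferred: Urn II has 5 defective of 9, so P(defective|working moved) = 5/9
By total probability: P(defective) = 1/7*2/3 + 6/7*5/9 = 4/7

4/7


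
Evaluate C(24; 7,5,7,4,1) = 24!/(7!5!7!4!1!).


24! = 620448401733239439360000
Denominator: 7!=5040 * 5!=120 * 7!=5040 * 4!=24 * 1!=1
Coefficient = 620448401733239439360000 / 73156608000 = 8481098545920

8481098545920


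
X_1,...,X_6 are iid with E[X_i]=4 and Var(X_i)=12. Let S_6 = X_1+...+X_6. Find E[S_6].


E[S_n] = n*E[X_1] = 6*4 = 24

24


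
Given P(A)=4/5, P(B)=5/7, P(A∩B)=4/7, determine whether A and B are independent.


P(A)*P(B) = 4/5*5/7 = 4/7
P(A∩B) = 4/7, which equals P(A)P(B), so independent

Yes, A and B are independent


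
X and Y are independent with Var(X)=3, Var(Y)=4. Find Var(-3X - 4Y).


Independence => Cov(X,Y)=0
Var(-3X - 4Y) = (-3)^2*Var(X) + (-4)^2*Var(Y)
= 9*3 + 16*4 = 91

91


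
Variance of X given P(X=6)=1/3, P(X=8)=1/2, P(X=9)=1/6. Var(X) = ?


E[X] = 15/2, E[X^2] = 115/2
Var(X) = E[X^2] - (E[X])^2 = 115/2 - (15/2)^2 = 5/4

5/4


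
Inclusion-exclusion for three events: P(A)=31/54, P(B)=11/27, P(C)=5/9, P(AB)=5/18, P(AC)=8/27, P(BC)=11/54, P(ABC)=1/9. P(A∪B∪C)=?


P(A∪B∪C) = P(A)+P(B)+P(C) - P(AB)-P(AC)-P(BC) + P(ABC)
= 31/54+11/27+5/9 - 5/18-8/27-11/54 + 1/9
= 47/54

47/54


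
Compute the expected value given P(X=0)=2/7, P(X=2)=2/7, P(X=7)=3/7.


E[X] = sum(x * P(x))
= 0*2/7 + 2*2/7 + 7*3/7
= 25/7

25/7


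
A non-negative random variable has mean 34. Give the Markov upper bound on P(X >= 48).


Markov: P(X >= a) <= E[X]/a
P(X >= 48) <= 34/48 = 17/24

17/24


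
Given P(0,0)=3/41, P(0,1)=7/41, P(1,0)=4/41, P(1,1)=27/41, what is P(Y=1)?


P(Y=1) = P(0,1)+P(1,1) = 7/41 + 27/41 = 34/41

34/41


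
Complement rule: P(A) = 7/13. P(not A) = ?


P(A') = 1 - P(A) = 1 - 7/13 = 6/13

6/13


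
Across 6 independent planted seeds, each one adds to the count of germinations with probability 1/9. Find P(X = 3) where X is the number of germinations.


P(X=3) = C(6,3) * p^3 * (1-p)^3
= 20 * 1/729 * 512/729
= 10240/531441

10240/531441


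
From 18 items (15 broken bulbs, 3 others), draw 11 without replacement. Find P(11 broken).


P(X=11) = C(15,11)*C(3,0) / C(18,11)
= 1365*1 / 31824
= 1365/31824 = 35/816

35/816


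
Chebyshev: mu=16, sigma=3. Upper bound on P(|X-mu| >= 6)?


k = 6/3 = 2
Chebyshev: P(|X-mu| >= k*sigma) <= 1/k^2 = 1/2^2 = 1/4

1/4


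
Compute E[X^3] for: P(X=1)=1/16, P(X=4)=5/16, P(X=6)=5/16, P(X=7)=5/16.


E[X^3] = sum(x^3 * P(x))
= 1*1/16 + 64*5/16 + 216*5/16 + 343*5/16
= 779/4

779/4


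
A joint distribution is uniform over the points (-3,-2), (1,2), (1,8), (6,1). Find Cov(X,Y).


E[X]=5/4, E[Y]=9/4, E[XY]=11/2
Cov(X,Y) = E[XY] - E[X]E[Y] = 11/2 - 5/4*9/4 = 43/16

43/16


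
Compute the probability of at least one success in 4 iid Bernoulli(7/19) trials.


P(at least one) = 1 - P(none)
P(none) = (1 - 7/19)^4 = (12/19)^4 = 20736/130321
P(at least one) = 1 - 20736/130321 = 109585/130321

109585/130321


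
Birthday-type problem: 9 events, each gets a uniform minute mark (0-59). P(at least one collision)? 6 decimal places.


P(all different) = prod((60-i)/60 for i=0..8) = 0.532315
P(at least one match) = 1 - 0.532315 = 0.467685

0.467685


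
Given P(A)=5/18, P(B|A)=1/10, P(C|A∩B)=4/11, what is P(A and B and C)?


P(A∩B∩C) = P(A) * P(B|A) * P(C|A∩B)
= 5/18 * 1/10 * 4/11
= 1/36 * 4/11 = 1/99

1/99


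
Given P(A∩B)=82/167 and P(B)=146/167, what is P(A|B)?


P(A|B) = P(A∩B)/P(B) = (82/167)/(146/167) = 82/146 = 41/73

41/73


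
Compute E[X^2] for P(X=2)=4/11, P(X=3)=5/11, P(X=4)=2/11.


E[X^2] = sum(g(x)*P(x))
= 4*4/11 + 9*5/11 + 16*2/11
= 93/11

93/11


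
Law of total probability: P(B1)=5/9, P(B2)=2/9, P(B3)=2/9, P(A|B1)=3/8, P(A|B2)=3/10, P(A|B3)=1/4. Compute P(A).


P(A) = P(A|B1)P(B1) + P(A|B2)P(B2) + P(A|B3)P(B3)
= 3/8*5/9 + 3/10*2/9 + 1/4*2/9
= 5/24 + 1/15 + 1/18 = 119/360

119/360


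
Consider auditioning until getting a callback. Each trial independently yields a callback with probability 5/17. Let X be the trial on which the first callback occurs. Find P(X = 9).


P(X=9) = (1-p)^8 * p = (12/17)^8 * 5/17
= 429981696/6975757441 * 5/17 = 2149908480/118587876497

2149908480/118587876497


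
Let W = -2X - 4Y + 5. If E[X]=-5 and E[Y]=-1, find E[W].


E[-2X - 4Y + 5] = -2*E[X] - 4*E[Y] + 5
= (-2)*(-5) + (-4)*(-1) + (5)
= 10 + 4 + 5 = 19

19


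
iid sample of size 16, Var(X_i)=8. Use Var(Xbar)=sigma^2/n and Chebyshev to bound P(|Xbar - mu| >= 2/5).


Var(Xbar) = Var(X)/n = 8/16
Chebyshev: P(|Xbar-mu| >= 2/5) <= Var(Xbar)/(2/5)^2 = (1/2)/(4/25) = 25/8
Bound exceeds 1, so trivial bound: 1

1


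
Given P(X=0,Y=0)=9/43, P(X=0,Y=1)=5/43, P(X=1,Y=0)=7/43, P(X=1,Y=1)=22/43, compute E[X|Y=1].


P(Y=1) = 27/43
E[X|Y=1] = (0*5 + 1*22)/27 = 22/27

22/27


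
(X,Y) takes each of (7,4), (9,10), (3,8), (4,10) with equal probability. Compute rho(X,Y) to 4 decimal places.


Cov(X,Y) = -0.5000, Var(X) = 5.6875, Var(Y) = 6.0000
rho = Cov/(sqrt(VarX)*sqrt(VarY)) = -0.0856

-0.0856


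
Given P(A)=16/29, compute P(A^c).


P(A') = 1 - P(A) = 1 - 16/29 = 13/29

13/29


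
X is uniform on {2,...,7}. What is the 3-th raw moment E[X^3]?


E[X^3] = (1/6) * sum(x^3 for x=2..7)
= 783/6 = 261/2

261/2


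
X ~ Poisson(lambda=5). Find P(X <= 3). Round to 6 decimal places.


P(X<=3) = e^(-5)*5^0/0! + e^(-5)*5^1/1! + e^(-5)*5^2/2! + e^(-5)*5^3/3!
≈ 0.0067379470 + 0.0336897350 + 0.0842243375 + 0.1403738958
= 0.2650259153
≈ 0.265026

0.265026


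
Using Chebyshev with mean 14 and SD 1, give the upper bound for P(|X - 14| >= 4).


k = 4/1 = 4
Chebyshev: P(|X-mu| >= k*sigma) <= 1/k^2 = 1/4^2 = 1/16

1/16


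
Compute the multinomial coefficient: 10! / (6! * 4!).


10! = 3628800
Denominator: 6!=720 * 4!=24
Coefficient = 3628800 / 17280 = 210

210


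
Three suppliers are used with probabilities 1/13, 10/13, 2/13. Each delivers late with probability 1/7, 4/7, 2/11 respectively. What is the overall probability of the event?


P(A) = P(A|B1)P(B1) + P(A|B2)P(B2) + P(A|B3)P(B3)
= 1/7*1/13 + 4/7*10/13 + 2/11*2/13
= 1/91 + 40/91 + 4/143 = 479/1001

479/1001


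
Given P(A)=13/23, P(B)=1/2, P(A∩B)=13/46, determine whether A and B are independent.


P(A)*P(B) = 13/23*1/2 = 13/46
P(A∩B) = 13/46, which equals P(A)P(B), so independent

Yes, A and B are independent


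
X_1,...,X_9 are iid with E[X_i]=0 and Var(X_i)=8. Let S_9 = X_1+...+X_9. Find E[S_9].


E[S_n] = n*E[X_1] = 9*0 = 0

0


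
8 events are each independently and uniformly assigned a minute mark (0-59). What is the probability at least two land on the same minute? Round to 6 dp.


P(all different) = prod((60-i)/60 for i=0..7) = 0.614209
P(at least one match) = 1 - 0.614209 = 0.385791

0.385791


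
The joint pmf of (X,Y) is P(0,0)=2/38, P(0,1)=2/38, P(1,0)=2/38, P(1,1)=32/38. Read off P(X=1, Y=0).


Read from table: P(X=1, Y=0) = 2/38 = 1/19

1/19


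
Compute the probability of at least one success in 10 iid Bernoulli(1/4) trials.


P(at least one) = 1 - P(none)
P(none) = (1 - 1/4)^10 = (3/4)^10 = 59049/1048576
P(at least one) = 1 - 59049/1048576 = 989527/1048576

989527/1048576


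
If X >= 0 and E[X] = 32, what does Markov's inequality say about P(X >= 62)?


Markov: P(X >= a) <= E[X]/a
P(X >= 62) <= 32/62 = 16/31

16/31


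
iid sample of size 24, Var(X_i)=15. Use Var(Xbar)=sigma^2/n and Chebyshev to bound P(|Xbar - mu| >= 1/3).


Var(Xbar) = Var(X)/n = 15/24
Chebyshev: P(|Xbar-mu| >= 1/3) <= Var(Xbar)/(1/3)^2 = (5/8)/(1/9) = 45/8
Bound exceeds 1, so trivial bound: 1

1


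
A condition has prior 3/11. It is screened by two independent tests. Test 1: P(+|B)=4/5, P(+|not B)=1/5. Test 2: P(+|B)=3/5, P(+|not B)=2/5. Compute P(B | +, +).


After test 1: P(+) = 4/5*3/11 + 1/5*8/11 = 4/11
P(B|+) = (12/55)/(4/11) = 3/5
After test 2 (use post1 as new prior): P(+) = 3/5*3/5 + 2/5*2/5 = 13/25
P(B|+,+) = (9/25)/(13/25) = 9/13

9/13


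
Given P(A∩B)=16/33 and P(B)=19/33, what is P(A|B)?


P(A|B) = P(A∩B)/P(B) = (64/132)/(76/132) = 64/76 = 16/19

16/19


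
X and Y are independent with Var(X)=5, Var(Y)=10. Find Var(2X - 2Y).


Independence => Cov(X,Y)=0
Var(2X - 2Y) = 2^2*Var(X) + (-2)^2*Var(Y)
= 4*5 + 4*10 = 60

60


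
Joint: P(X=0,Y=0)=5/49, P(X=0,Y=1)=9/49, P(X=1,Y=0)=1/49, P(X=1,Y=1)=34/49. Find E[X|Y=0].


P(Y=0) = 6/49
E[X|Y=0] = (0*5 + 1*1)/6 = 1/6

1/6


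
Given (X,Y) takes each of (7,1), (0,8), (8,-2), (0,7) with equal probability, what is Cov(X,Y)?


E[X]=15/4, E[Y]=7/2, E[XY]=-9/4
Cov(X,Y) = E[XY] - E[X]E[Y] = -9/4 - 15/4*7/2 = -123/8

-123/8


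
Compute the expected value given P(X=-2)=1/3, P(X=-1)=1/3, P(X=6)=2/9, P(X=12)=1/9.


E[X] = sum(x * P(x))
= -2*1/3 - 1*1/3 + 6*2/9 + 12*1/9
= 5/3

5/3


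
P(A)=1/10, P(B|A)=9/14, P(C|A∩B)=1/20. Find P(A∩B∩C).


P(A∩B∩C) = P(A) * P(B|A) * P(C|A∩B)
= 1/10 * 9/14 * 1/20
= 9/140 * 1/20 = 9/2800

9/2800


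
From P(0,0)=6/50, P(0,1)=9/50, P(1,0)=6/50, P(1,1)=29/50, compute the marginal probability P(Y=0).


P(Y=0) = P(0,0)+P(1,0) = 6/50 + 6/50 = 12/50 = 6/25

6/25


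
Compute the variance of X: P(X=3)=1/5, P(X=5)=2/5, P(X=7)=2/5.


E[X] = 27/5, E[X^2] = 157/5
Var(X) = E[X^2] - (E[X])^2 = 157/5 - (27/5)^2 = 56/25

56/25


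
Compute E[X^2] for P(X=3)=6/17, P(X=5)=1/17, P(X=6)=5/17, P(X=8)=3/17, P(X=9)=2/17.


E[X^2] = sum(g(x)*P(x))
= 9*6/17 + 25*1/17 + 36*5/17 + 64*3/17 + 81*2/17
= 613/17

613/17


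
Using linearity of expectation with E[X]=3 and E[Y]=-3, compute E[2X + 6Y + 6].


E[2X + 6Y + 6] = 2*E[X] + 6*E[Y] + 6
= (2)*(3) + (6)*(-3) + (6)
= 6 - 18 + 6 = -6

-6


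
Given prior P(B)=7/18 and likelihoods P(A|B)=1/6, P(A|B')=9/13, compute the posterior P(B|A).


P(A) = P(A|B)P(B) + P(A|B')P(B') = 1/6*7/18 + 9/13*11/18 = 685/1404
P(B|A) = P(A|B)P(B)/P(A) = (7/108)/(685/1404) = 91/685

91/685


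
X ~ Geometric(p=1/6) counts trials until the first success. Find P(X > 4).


P(X > 4) = P(first 4 trials all fail) = (1-p)^4 = (5/6)^4 = 625/1296

625/1296


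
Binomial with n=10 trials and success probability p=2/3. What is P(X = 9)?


P(X=9) = C(10,9) * p^9 * (1-p)^1
= 10 * 512/19683 * 1/3
= 5120/59049

5120/59049


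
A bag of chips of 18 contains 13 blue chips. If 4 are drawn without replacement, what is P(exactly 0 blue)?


P(X=0) = C(13,0)*C(5,4) / C(18,4)
= 1*5 / 3060
= 5/3060 = 1/612

1/612


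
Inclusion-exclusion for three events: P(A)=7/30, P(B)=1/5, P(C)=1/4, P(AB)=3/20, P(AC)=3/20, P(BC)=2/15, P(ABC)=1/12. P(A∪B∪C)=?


P(A∪B∪C) = P(A)+P(B)+P(C) - P(AB)-P(AC)-P(BC) + P(ABC)
= 7/30+1/5+1/4 - 3/20-3/20-2/15 + 1/12
= 1/3

1/3


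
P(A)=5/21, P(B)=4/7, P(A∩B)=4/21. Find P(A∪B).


P(A∪B) = P(A) + P(B) - P(A∩B)
= 5/21 + 4/7 - 4/21 = 13/21

13/21


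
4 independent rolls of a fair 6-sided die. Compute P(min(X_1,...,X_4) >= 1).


P(min >= 1) = P(all X_i >= 1) = (P(X_1 >= 1))^4
= (6/6)^4 = 1^4 = 1

1


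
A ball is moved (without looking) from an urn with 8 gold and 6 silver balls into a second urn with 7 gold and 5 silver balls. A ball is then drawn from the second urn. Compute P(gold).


P(transfer gold) = 8/14 = 4/7; P(transfer silver) = 3/7
If gold transferred: Urn II has 8 gold of 13, so P(gold|gold moved) = 8/13
If silver transferred: Urn II has 7 gold of 13, so P(gold|silver moved) = 7/13
By total probability: P(gold) = 4/7*8/13 + 3/7*7/13 = 53/91

53/91


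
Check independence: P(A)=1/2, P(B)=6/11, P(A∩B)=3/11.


P(A)*P(B) = 1/2*6/11 = 3/11
P(A∩B) = 3/11, which equals P(A)P(B), so independent

Yes, A and B are independent


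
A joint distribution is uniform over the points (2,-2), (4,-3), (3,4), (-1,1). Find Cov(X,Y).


E[X]=2, E[Y]=0, E[XY]=-5/4
Cov(X,Y) = E[XY] - E[X]E[Y] = -5/4 - 2*0 = -5/4

-5/4


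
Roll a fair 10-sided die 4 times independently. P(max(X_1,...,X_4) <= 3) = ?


P(max <= 3) = P(all X_i <= 3) = (P(X_1 <= 3))^4
= (3/10)^4 = 81/10000

81/10000


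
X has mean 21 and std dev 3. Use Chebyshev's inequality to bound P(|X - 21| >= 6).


k = 6/3 = 2
Chebyshev: P(|X-mu| >= k*sigma) <= 1/k^2 = 1/2^2 = 1/4

1/4


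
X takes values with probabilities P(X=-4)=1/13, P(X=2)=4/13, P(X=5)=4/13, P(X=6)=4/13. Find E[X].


E[X] = sum(x * P(x))
= -4*1/13 + 2*4/13 + 5*4/13 + 6*4/13
= 48/13

48/13


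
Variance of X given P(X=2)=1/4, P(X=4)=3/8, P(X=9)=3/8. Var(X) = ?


E[X] = 43/8, E[X^2] = 299/8
Var(X) = E[X^2] - (E[X])^2 = 299/8 - (43/8)^2 = 543/64

543/64


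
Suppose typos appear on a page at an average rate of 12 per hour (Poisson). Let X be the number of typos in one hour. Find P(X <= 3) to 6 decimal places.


P(X<=3) = e^(-12)*12^0/0! + e^(-12)*12^1/1! + e^(-12)*12^2/2! + e^(-12)*12^3/3!
≈ 0.0000061442 + 0.0000737305 + 0.0004423833 + 0.0017695332
= 0.0022917912
≈ 0.002292

0.002292


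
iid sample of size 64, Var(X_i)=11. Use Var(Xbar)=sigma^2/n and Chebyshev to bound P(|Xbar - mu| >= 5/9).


Var(Xbar) = Var(X)/n = 11/64
Chebyshev: P(|Xbar-mu| >= 5/9) <= Var(Xbar)/(5/9)^2 = (11/64)/(25/81) = 891/1600

891/1600


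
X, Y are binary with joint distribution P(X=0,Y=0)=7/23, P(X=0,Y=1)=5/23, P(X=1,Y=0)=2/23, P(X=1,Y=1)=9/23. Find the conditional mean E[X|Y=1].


P(Y=1) = 14/23
E[X|Y=1] = (0*5 + 1*9)/14 = 9/14

9/14


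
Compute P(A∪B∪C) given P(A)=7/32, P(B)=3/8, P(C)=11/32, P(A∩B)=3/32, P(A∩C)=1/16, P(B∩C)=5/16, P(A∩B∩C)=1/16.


P(A∪B∪C) = P(A)+P(B)+P(C) - P(AB)-P(AC)-P(BC) + P(ABC)
= 7/32+3/8+11/32 - 3/32-1/16-5/16 + 1/16
= 17/32

17/32


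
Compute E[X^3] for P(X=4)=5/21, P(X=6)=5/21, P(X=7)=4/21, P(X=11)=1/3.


E[X^3] = sum(g(x)*P(x))
= 64*5/21 + 216*5/21 + 343*4/21 + 1331*1/3
= 1727/3

1727/3
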